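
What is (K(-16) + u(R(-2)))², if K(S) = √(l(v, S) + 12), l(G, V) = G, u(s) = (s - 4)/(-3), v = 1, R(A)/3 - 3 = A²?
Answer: 406/9 - 34*√13/3 ≈ 4.2482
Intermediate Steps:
R(A) = 9 + 3*A²
u(s) = 4/3 - s/3 (u(s) = (-4 + s)*(-⅓) = 4/3 - s/3)
K(S) = √13 (K(S) = √(1 + 12) = √13)
(K(-16) + u(R(-2)))² = (√13 + (4/3 - (9 + 3*(-2)²)/3))² = (√13 + (4/3 - (9 + 3*4)/3))² = (√13 + (4/3 - (9 + 12)/3))² = (√13 + (4/3 - ⅓*21))² = (√13 + (4/3 - 7))² = (√13 - 17/3)² = (-17/3 + √13)²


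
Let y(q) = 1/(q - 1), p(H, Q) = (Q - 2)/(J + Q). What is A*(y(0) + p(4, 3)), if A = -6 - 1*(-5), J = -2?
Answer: 0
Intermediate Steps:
p(H, Q) = 1 (p(H, Q) = (Q - 2)/(-2 + Q) = (-2 + Q)/(-2 + Q) = 1)
A = -1 (A = -6 + 5 = -1)
y(q) = 1/(-1 + q)
A*(y(0) + p(4, 3)) = -(1/(-1 + 0) + 1) = -(1/(-1) + 1) = -(-1 + 1) = -1*0 = 0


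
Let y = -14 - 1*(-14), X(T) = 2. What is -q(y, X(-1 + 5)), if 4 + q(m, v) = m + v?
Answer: 2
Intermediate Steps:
y = 0 (y = -14 + 14 = 0)
q(m, v) = -4 + m + v (q(m, v) = -4 + (m + v) = -4 + m + v)
-q(y, X(-1 + 5)) = -(-4 + 0 + 2) = -1*(-2) = 2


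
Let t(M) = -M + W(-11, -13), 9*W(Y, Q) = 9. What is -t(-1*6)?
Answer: -7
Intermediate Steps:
W(Y, Q) = 1 (W(Y, Q) = (1/9)*9 = 1)
t(M) = 1 - M (t(M) = -M + 1 = 1 - M)
-t(-1*6) = -(1 - (-1)*6) = -(1 - 1*(-6)) = -(1 + 6) = -1*7 = -7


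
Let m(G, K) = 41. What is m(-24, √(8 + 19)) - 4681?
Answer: -4640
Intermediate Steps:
m(-24, √(8 + 19)) - 4681 = 41 - 4681 = -4640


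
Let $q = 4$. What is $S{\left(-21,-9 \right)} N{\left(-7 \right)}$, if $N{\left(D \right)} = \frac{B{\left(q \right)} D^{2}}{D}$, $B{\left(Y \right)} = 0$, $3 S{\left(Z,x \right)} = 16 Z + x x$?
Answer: $0$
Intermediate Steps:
$S{\left(Z,x \right)} = \frac{x^{2}}{3} + \frac{16 Z}{3}$ ($S{\left(Z,x \right)} = \frac{16 Z + x x}{3} = \frac{16 Z + x^{2}}{3} = \frac{x^{2} + 16 Z}{3} = \frac{x^{2}}{3} + \frac{16 Z}{3}$)
$N{\left(D \right)} = 0$ ($N{\left(D \right)} = \frac{0 D^{2}}{D} = \frac{0}{D} = 0$)
$S{\left(-21,-9 \right)} N{\left(-7 \right)} = \left(\frac{\left(-9\right)^{2}}{3} + \frac{16}{3} \left(-21\right)\right) 0 = \left(\frac{1}{3} \cdot 81 - 112\right) 0 = \left(27 - 112\right) 0 = \left(-85\right) 0 = 0$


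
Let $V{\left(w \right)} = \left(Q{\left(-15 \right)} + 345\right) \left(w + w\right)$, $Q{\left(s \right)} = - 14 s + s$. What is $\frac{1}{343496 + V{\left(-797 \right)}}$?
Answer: $- \frac{1}{517264} \approx -1.9332 \cdot 10^{-6}$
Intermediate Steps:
$Q{\left(s \right)} = - 13 s$
$V{\left(w \right)} = 1080 w$ ($V{\left(w \right)} = \left(\left(-13\right) \left(-15\right) + 345\right) \left(w + w\right) = \left(195 + 345\right) 2 w = 540 \cdot 2 w = 1080 w$)
$\frac{1}{343496 + V{\left(-797 \right)}} = \frac{1}{343496 + 1080 \left(-797\right)} = \frac{1}{343496 - 860760} = \frac{1}{-517264} = - \frac{1}{517264}$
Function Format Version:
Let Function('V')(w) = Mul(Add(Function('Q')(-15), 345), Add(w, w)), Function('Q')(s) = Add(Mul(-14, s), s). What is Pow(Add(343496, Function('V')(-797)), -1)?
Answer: Rational(-1, 517264) ≈ -1.9332e-6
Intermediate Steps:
Function('Q')(s) = Mul(-13, s)
Function('V')(w) = Mul(1080, w) (Function('V')(w) = Mul(Add(Mul(-13, -15), 345), Add(w, w)) = Mul(Add(195, 345), Mul(2, w)) = Mul(540, Mul(2, w)) = Mul(1080, w))
Pow(Add(343496, Function('V')(-797)), -1) = Pow(Add(343496, Mul(1080, -797)), -1) = Pow(Add(343496, -860760), -1) = Pow(-517264, -1) = Rational(-1, 517264)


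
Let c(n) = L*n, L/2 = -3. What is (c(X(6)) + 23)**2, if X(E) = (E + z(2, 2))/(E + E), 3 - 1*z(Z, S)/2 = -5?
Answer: 144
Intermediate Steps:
L = -6 (L = 2*(-3) = -6)
z(Z, S) = 16 (z(Z, S) = 6 - 2*(-5) = 6 + 10 = 16)
X(E) = (16 + E)/(2*E) (X(E) = (E + 16)/(E + E) = (16 + E)/((2*E)) = (16 + E)*(1/(2*E)) = (16 + E)/(2*E))
c(n) = -6*n
(c(X(6)) + 23)**2 = (-3*(16 + 6)/6 + 23)**2 = (-3*22/6 + 23)**2 = (-6*11/6 + 23)**2 = (-11 + 23)**2 = 12**2 = 144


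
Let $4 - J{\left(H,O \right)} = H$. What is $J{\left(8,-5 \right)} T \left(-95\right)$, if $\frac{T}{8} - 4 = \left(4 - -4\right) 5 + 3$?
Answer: $142880$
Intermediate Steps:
$J{\left(H,O \right)} = 4 - H$
$T = 376$ ($T = 32 + 8 \left(\left(4 - -4\right) 5 + 3\right) = 32 + 8 \left(\left(4 + 4\right) 5 + 3\right) = 32 + 8 \left(8 \cdot 5 + 3\right) = 32 + 8 \left(40 + 3\right) = 32 + 8 \cdot 43 = 32 + 344 = 376$)
$J{\left(8,-5 \right)} T \left(-95\right) = \left(4 - 8\right) 376 \left(-95\right) = \left(-4\right) 376 \left(-95\right) = \left(-1504\right) \left(-95\right) = 142880$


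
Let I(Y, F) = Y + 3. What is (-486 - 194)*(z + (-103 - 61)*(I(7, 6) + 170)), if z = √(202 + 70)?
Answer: 20073600 - 2720*√17 ≈ 2.0062e+7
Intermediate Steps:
I(Y, F) = 3 + Y
z = 4*√17 (z = √272 = 4*√17 ≈ 16.492)
(-486 - 194)*(z + (-103 - 61)*(I(7, 6) + 170)) = (-486 - 194)*(4*√17 + (-103 - 61)*((3 + 7) + 170)) = -680*(4*√17 - 164*(10 + 170)) = -680*(4*√17 - 164*180) = -680*(4*√17 - 29520) = -680*(-29520 + 4*√17) = 20073600 - 2720*√17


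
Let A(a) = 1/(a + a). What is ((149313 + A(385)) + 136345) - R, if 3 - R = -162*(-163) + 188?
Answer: 240431731/770 ≈ 3.1225e+5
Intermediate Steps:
A(a) = 1/(2*a)
R = -26591 (R = 3 - (-162*(-163) + 188) = 3 - (26406 + 188) = 3 - 1*26594 = 3 - 26594 = -26591)
((149313 + A(385)) + 136345) - R = ((149313 + (1/2)/385) + 136345) - 1*(-26591) = ((149313 + (1/2)*(1/385)) + 136345) + 26591 = ((149313 + 1/770) + 136345) + 26591 = (114971011/770 + 136345) + 26591 = 219956661/770 + 26591 = 240431731/770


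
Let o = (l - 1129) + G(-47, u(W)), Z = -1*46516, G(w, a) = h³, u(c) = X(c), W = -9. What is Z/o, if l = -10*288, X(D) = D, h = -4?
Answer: 46516/4073 ≈ 11.421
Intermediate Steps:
l = -2880
u(c) = c
G(w, a) = -64 (G(w, a) = (-4)³ = -64)
Z = -46516
o = -4073 (o = (-2880 - 1129) - 64 = -4009 - 64 = -4073)
Z/o = -46516/(-4073) = -46516*(-1/4073) = 46516/4073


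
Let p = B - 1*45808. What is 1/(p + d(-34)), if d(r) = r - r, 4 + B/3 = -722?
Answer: -1/47986 ≈ -2.0839e-5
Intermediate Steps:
B = -2178 (B = -12 + 3*(-722) = -12 - 2166 = -2178)
p = -47986 (p = -2178 - 1*45808 = -2178 - 45808 = -47986)
d(r) = 0
1/(p + d(-34)) = 1/(-47986 + 0) = 1/(-47986) = -1/47986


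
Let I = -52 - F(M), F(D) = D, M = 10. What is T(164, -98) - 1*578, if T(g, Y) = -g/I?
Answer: -17836/31 ≈ -575.35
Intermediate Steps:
I = -62 (I = -52 - 1*10 = -52 - 10 = -62)
T(g, Y) = g/62 (T(g, Y) = -g/(-62) = -g*(-1)/62 = -(-1)*g/62 = g/62)
T(164, -98) - 1*578 = (1/62)*164 - 1*578 = 82/31 - 578 = -17836/31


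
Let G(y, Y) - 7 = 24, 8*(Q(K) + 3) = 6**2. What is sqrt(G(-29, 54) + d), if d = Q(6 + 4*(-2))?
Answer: sqrt(130)/2 ≈ 5.7009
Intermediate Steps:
Q(K) = 3/2 (Q(K) = -3 + (1/8)*6**2 = -3 + (1/8)*36 = -3 + 9/2 = 3/2)
G(y, Y) = 31 (G(y, Y) = 7 + 24 = 31)
d = 3/2 ≈ 1.5000
sqrt(G(-29, 54) + d) = sqrt(31 + 3/2) = sqrt(65/2) = sqrt(130)/2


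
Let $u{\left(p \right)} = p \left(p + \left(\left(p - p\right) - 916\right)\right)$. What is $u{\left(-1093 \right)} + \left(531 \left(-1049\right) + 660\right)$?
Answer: $1639478$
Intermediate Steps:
$u{\left(p \right)} = p \left(-916 + p\right)$ ($u{\left(p \right)} = p \left(p + \left(0 - 916\right)\right) = p \left(p - 916\right) = p \left(-916 + p\right)$)
$u{\left(-1093 \right)} + \left(531 \left(-1049\right) + 660\right) = - 1093 \left(-916 - 1093\right) + \left(531 \left(-1049\right) + 660\right) = \left(-1093\right) \left(-2009\right) + \left(-557019 + 660\right) = 2195837 - 556359 = 1639478$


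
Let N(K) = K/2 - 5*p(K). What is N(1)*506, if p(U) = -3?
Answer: 7843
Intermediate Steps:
N(K) = 15 + K/2 (N(K) = K/2 - 5*(-3) = K*(½) + 15 = K/2 + 15 = 15 + K/2)
N(1)*506 = (15 + (½)*1)*506 = (15 + ½)*506 = (31/2)*506 = 7843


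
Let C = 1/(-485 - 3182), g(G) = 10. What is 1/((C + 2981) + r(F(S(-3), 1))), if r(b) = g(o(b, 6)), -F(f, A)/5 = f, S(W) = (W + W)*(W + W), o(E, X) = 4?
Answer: 3667/10967996 ≈ 0.00033434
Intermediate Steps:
S(W) = 4*W**2 (S(W) = (2*W)*(2*W) = 4*W**2)
F(f, A) = -5*f
r(b) = 10
C = -1/3667 (C = 1/(-3667) = -1/3667 ≈ -0.00027270)
1/((C + 2981) + r(F(S(-3), 1))) = 1/((-1/3667 + 2981) + 10) = 1/(10931326/3667 + 10) = 1/(10967996/3667) = 3667/10967996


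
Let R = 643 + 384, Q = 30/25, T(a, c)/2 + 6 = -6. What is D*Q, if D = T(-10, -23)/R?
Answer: -144/5135 ≈ -0.028043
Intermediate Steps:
T(a, c) = -24 (T(a, c) = -12 + 2*(-6) = -12 - 12 = -24)
Q = 6/5 (Q = 30*(1/25) = 6/5 ≈ 1.2000)
R = 1027
D = -24/1027 ≈ -0.023369
D*Q = -24/1027*6/5 = -144/5135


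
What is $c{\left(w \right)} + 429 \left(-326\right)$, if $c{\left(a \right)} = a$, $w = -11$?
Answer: $-139865$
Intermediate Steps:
$c{\left(w \right)} + 429 \left(-326\right) = -11 + 429 \left(-326\right) = -11 - 139854 = -139865$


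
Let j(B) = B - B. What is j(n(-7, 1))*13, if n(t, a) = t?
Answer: 0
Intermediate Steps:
j(B) = 0
j(n(-7, 1))*13 = 0*13 = 0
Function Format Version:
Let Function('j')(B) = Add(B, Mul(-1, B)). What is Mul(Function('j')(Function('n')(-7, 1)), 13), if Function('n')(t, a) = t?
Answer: 0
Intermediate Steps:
Function('j')(B) = 0
Mul(Function('j')(Function('n')(-7, 1)), 13) = Mul(0, 13) = 0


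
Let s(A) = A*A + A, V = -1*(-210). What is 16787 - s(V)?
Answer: -27523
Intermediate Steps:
V = 210
s(A) = A + A**2 (s(A) = A**2 + A = A + A**2)
16787 - s(V) = 16787 - 210*(1 + 210) = 16787 - 210*211 = 16787 - 1*44310 = 16787 - 44310 = -27523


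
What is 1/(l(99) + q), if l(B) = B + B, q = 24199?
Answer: 1/24397 ≈ 4.0989e-5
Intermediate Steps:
l(B) = 2*B
1/(l(99) + q) = 1/(2*99 + 24199) = 1/(198 + 24199) = 1/24397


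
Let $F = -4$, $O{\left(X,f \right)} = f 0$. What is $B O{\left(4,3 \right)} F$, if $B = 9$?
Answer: $0$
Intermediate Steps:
$O{\left(X,f \right)} = 0$
$B O{\left(4,3 \right)} F = 9 \cdot 0 \left(-4\right) = 0 \left(-4\right) = 0$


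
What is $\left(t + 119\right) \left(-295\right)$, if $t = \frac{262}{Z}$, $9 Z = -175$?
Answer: $- \frac{1089553}{35} \approx -31130.0$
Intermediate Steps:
$Z = - \frac{175}{9}$ ($Z = \frac{1}{9} \left(-175\right) = - \frac{175}{9} \approx -19.444$)
$t = - \frac{2358}{175}$ ($t = \frac{262}{- \frac{175}{9}} = 262 \left(- \frac{9}{175}\right) = - \frac{2358}{175} \approx -13.474$)
$\left(t + 119\right) \left(-295\right) = \left(- \frac{2358}{175} + 119\right) \left(-295\right) = \frac{18467}{175} \left(-295\right) = - \frac{1089553}{35}$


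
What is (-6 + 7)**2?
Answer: 1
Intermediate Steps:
(-6 + 7)**2 = 1**2 = 1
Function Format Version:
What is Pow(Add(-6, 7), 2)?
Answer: 1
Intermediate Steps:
Pow(Add(-6, 7), 2) = Pow(1, 2) = 1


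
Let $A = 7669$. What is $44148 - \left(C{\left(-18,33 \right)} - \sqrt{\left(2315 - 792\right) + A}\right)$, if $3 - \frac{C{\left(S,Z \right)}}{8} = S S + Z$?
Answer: $46980 + 2 \sqrt{2298} \approx 47076.0$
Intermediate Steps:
$C{\left(S,Z \right)} = 24 - 8 Z - 8 S^{2}$ ($C{\left(S,Z \right)} = 24 - 8 \left(S S + Z\right) = 24 - 8 \left(S^{2} + Z\right) = 24 - 8 \left(Z + S^{2}\right) = 24 - \left(8 Z + 8 S^{2}\right) = 24 - 8 Z - 8 S^{2}$)
$44148 - \left(C{\left(-18,33 \right)} - \sqrt{\left(2315 - 792\right) + A}\right) = 44148 - \left(\left(24 - 264 - 8 \left(-18\right)^{2}\right) - \sqrt{\left(2315 - 792\right) + 7669}\right) = 44148 - \left(\left(24 - 264 - 2592\right) - \sqrt{\left(2315 - 792\right) + 7669}\right) = 44148 - \left(\left(24 - 264 - 2592\right) - \sqrt{1523 + 7669}\right) = 44148 - \left(-2832 - \sqrt{9192}\right) = 44148 - \left(-2832 - 2 \sqrt{2298}\right) = 44148 + \left(2832 + 2 \sqrt{2298}\right) = 46980 + 2 \sqrt{2298}$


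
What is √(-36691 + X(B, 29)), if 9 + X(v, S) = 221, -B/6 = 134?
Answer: I*√36479 ≈ 190.99*I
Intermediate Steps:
B = -804 (B = -6*134 = -804)
X(v, S) = 212 (X(v, S) = -9 + 221 = 212)
√(-36691 + X(B, 29)) = √(-36691 + 212) = √(-36479) = I*√36479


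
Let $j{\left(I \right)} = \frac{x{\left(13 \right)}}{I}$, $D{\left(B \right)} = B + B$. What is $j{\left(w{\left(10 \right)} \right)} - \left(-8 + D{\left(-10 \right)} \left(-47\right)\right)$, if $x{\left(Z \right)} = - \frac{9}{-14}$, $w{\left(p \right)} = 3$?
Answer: $- \frac{13045}{14} \approx -931.79$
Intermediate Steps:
$D{\left(B \right)} = 2 B$
$x{\left(Z \right)} = \frac{9}{14}$ ($x{\left(Z \right)} = \left(-9\right) \left(- \frac{1}{14}\right) = \frac{9}{14}$)
$j{\left(I \right)} = \frac{9}{14 I}$
$j{\left(w{\left(10 \right)} \right)} - \left(-8 + D{\left(-10 \right)} \left(-47\right)\right) = \frac{9}{14 \cdot 3} - \left(-8 + 2 \left(-10\right) \left(-47\right)\right) = \frac{9}{14} \cdot \frac{1}{3} - \left(-8 - -940\right) = \frac{3}{14} - \left(-8 + 940\right) = \frac{3}{14} - 932 = - \frac{13045}{14}$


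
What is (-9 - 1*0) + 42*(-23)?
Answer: -975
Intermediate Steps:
(-9 - 1*0) + 42*(-23) = (-9 + 0) - 966 = -9 - 966 = -975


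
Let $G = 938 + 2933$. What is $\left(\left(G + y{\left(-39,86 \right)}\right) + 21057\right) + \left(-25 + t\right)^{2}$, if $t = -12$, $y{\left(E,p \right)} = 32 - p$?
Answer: $26243$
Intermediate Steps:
$G = 3871$
$\left(\left(G + y{\left(-39,86 \right)}\right) + 21057\right) + \left(-25 + t\right)^{2} = \left(\left(3871 + \left(32 - 86\right)\right) + 21057\right) + \left(-25 - 12\right)^{2} = \left(\left(3871 + \left(32 - 86\right)\right) + 21057\right) + \left(-37\right)^{2} = \left(\left(3871 - 54\right) + 21057\right) + 1369 = \left(3817 + 21057\right) + 1369 = 24874 + 1369 = 26243$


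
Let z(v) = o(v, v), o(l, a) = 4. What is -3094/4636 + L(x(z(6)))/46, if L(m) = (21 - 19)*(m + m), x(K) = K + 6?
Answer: 10779/53314 ≈ 0.20218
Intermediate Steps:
z(v) = 4
x(K) = 6 + K
L(m) = 4*m (L(m) = 2*(2*m) = 4*m)
-3094/4636 + L(x(z(6)))/46 = -3094/4636 + (4*(6 + 4))/46 = -3094*1/4636 + (4*10)*(1/46) = -1547/2318 + 40*(1/46) = -1547/2318 + 20/23 = 10779/53314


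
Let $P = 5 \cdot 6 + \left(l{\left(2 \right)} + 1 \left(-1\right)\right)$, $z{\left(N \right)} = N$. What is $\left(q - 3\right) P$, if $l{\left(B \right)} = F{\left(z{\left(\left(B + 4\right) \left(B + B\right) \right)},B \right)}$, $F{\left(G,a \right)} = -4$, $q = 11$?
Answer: $200$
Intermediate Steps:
$l{\left(B \right)} = -4$
$P = 25$ ($P = 5 \cdot 6 + \left(-4 + 1 \left(-1\right)\right) = 30 - 5 = 25$)
$\left(q - 3\right) P = \left(11 - 3\right) 25 = 8 \cdot 25 = 200$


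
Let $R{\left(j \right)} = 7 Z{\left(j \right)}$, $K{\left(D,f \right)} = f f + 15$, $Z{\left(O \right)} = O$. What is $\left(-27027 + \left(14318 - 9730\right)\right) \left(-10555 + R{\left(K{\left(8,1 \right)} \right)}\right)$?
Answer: $234330477$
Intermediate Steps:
$K{\left(D,f \right)} = 15 + f^{2}$ ($K{\left(D,f \right)} = f^{2} + 15 = 15 + f^{2}$)
$R{\left(j \right)} = 7 j$
$\left(-27027 + \left(14318 - 9730\right)\right) \left(-10555 + R{\left(K{\left(8,1 \right)} \right)}\right) = \left(-27027 + \left(14318 - 9730\right)\right) \left(-10555 + 7 \left(15 + 1^{2}\right)\right) = \left(-27027 + \left(14318 - 9730\right)\right) \left(-10555 + 7 \left(15 + 1\right)\right) = \left(-27027 + 4588\right) \left(-10555 + 7 \cdot 16\right) = - 22439 \left(-10555 + 112\right) = \left(-22439\right) \left(-10443\right) = 234330477$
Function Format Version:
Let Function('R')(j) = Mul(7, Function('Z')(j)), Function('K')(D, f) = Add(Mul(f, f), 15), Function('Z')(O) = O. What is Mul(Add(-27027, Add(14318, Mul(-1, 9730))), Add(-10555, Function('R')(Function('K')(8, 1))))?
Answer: 234330477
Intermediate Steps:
Function('K')(D, f) = Add(15, Pow(f, 2)) (Function('K')(D, f) = Add(Pow(f, 2), 15) = Add(15, Pow(f, 2)))
Function('R')(j) = Mul(7, j)
Mul(Add(-27027, Add(14318, Mul(-1, 9730))), Add(-10555, Function('R')(Function('K')(8, 1)))) = Mul(Add(-27027, Add(14318, Mul(-1, 9730))), Add(-10555, Mul(7, Add(15, Pow(1, 2))))) = Mul(Add(-27027, Add(14318, -9730)), Add(-10555, Mul(7, Add(15, 1)))) = Mul(Add(-27027, 4588), Add(-10555, Mul(7, 16))) = Mul(-22439, Add(-10555, 112)) = Mul(-22439, -10443) = 234330477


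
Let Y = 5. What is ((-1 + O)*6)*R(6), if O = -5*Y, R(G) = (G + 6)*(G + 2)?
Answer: -14976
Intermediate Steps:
R(G) = (2 + G)*(6 + G) (R(G) = (6 + G)*(2 + G) = (2 + G)*(6 + G))
O = -25 (O = -5*5 = -25)
((-1 + O)*6)*R(6) = ((-1 - 25)*6)*(12 + 6² + 8*6) = (-26*6)*(12 + 36 + 48) = -156*96 = -14976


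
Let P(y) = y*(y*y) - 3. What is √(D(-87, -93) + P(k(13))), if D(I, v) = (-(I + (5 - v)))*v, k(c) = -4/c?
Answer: 2*√7282847/169 ≈ 31.937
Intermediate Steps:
P(y) = -3 + y³ (P(y) = y*y² - 3 = y³ - 3 = -3 + y³)
D(I, v) = v*(-5 + v - I) (D(I, v) = (-(5 + I - v))*v = (-5 + v - I)*v = v*(-5 + v - I))
√(D(-87, -93) + P(k(13))) = √(-93*(-5 - 93 - 1*(-87)) + (-3 + (-4/13)³)) = √(-93*(-5 - 93 + 87) + (-3 + (-4*1/13)³)) = √(-93*(-11) + (-3 + (-4/13)³)) = √(1023 + (-3 - 64/2197)) = √(1023 - 6655/2197) = √(2240876/2197) = 2*√7282847/169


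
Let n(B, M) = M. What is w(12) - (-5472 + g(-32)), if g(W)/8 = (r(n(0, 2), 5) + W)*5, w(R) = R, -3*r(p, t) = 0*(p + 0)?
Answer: 6764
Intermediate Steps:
r(p, t) = 0 (r(p, t) = -0*(p + 0) = -0*p = -⅓*0 = 0)
g(W) = 40*W (g(W) = 8*((0 + W)*5) = 8*(W*5) = 8*(5*W) = 40*W)
w(12) - (-5472 + g(-32)) = 12 - (-5472 + 40*(-32)) = 12 - (-5472 - 1280) = 12 - 1*(-6752) = 12 + 6752 = 6764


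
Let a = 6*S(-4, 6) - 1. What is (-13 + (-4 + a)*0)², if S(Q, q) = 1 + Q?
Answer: 169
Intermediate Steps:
a = -19 (a = 6*(1 - 4) - 1 = 6*(-3) - 1 = -18 - 1 = -19)
(-13 + (-4 + a)*0)² = (-13 + (-4 - 19)*0)² = (-13 - 23*0)² = (-13 + 0)² = (-13)² = 169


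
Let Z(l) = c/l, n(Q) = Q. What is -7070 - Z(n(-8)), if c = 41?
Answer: -56519/8 ≈ -7064.9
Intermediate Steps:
Z(l) = 41/l
-7070 - Z(n(-8)) = -7070 - 41/(-8) = -7070 - 41*(-1)/8 = -7070 - 1*(-41/8) = -7070 + 41/8 = -56519/8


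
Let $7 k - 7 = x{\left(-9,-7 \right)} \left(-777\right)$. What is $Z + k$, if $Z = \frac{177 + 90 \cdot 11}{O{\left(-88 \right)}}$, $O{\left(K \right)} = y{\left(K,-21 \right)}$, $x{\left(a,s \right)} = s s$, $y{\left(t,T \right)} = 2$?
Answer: $- \frac{9709}{2} \approx -4854.5$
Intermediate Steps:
$x{\left(a,s \right)} = s^{2}$
$O{\left(K \right)} = 2$
$k = -5438$ ($k = 1 + \frac{\left(-7\right)^{2} \left(-777\right)}{7} = 1 + \frac{49 \left(-777\right)}{7} = 1 + \frac{1}{7} \left(-38073\right) = 1 - 5439 = -5438$)
$Z = \frac{1167}{2}$ ($Z = \frac{177 + 90 \cdot 11}{2} = \left(177 + 990\right) \frac{1}{2} = 1167 \cdot \frac{1}{2} = \frac{1167}{2} \approx 583.5$)
$Z + k = \frac{1167}{2} - 5438 = - \frac{9709}{2}$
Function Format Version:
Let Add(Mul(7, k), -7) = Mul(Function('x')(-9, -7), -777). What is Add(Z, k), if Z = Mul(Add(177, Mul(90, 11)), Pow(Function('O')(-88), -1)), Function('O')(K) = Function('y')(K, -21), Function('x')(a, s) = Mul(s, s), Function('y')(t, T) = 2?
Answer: Rational(-9709, 2) ≈ -4854.5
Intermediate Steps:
Function('x')(a, s) = Pow(s, 2)
Function('O')(K) = 2
k = -5438 (k = Add(1, Mul(Rational(1, 7), Mul(Pow(-7, 2), -777))) = Add(1, Mul(Rational(1, 7), Mul(49, -777))) = Add(1, Mul(Rational(1, 7), -38073)) = Add(1, -5439) = -5438)
Z = Rational(1167, 2) (Z = Mul(Add(177, Mul(90, 11)), Pow(2, -1)) = Mul(Add(177, 990), Rational(1, 2)) = Mul(1167, Rational(1, 2)) = Rational(1167, 2) ≈ 583.50)
Add(Z, k) = Add(Rational(1167, 2), -5438) = Rational(-9709, 2)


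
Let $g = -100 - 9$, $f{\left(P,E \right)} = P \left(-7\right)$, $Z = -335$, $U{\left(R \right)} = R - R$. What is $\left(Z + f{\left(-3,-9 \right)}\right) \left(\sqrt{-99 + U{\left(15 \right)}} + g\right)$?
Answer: $34226 - 942 i \sqrt{11} \approx 34226.0 - 3124.3 i$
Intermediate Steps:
$U{\left(R \right)} = 0$
$f{\left(P,E \right)} = - 7 P$
$g = -109$
$\left(Z + f{\left(-3,-9 \right)}\right) \left(\sqrt{-99 + U{\left(15 \right)}} + g\right) = \left(-335 - -21\right) \left(\sqrt{-99 + 0} - 109\right) = \left(-335 + 21\right) \left(\sqrt{-99} - 109\right) = - 314 \left(3 i \sqrt{11} - 109\right) = - 314 \left(-109 + 3 i \sqrt{11}\right) = 34226 - 942 i \sqrt{11}$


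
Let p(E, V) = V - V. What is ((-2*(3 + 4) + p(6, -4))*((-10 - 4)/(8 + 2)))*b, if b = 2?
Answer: 196/5 ≈ 39.200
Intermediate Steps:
p(E, V) = 0
((-2*(3 + 4) + p(6, -4))*((-10 - 4)/(8 + 2)))*b = ((-2*(3 + 4) + 0)*((-10 - 4)/(8 + 2)))*2 = ((-2*7 + 0)*(-14/10))*2 = ((-14 + 0)*(-14*1/10))*2 = -14*(-7/5)*2 = (98/5)*2 = 196/5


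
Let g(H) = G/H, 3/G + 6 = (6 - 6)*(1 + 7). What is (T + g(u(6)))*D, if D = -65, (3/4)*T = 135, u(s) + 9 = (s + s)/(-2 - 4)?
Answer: -257465/22 ≈ -11703.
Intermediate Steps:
u(s) = -9 - s/3 (u(s) = -9 + (s + s)/(-2 - 4) = -9 + (2*s)/(-6) = -9 + (2*s)*(-1/6) = -9 - s/3)
T = 180 (T = (4/3)*135 = 180)
G = -1/2 (G = 3/(-6 + (6 - 6)*(1 + 7)) = 3/(-6 + 0*8) = 3/(-6 + 0) = 3/(-6) = 3*(-1/6) = -1/2 ≈ -0.50000)
g(H) = -1/(2*H)
(T + g(u(6)))*D = (180 - 1/(2*(-9 - 1/3*6)))*(-65) = (180 - 1/(2*(-9 - 2)))*(-65) = (180 - 1/2/(-11))*(-65) = (180 - 1/2*(-1/11))*(-65) = (180 + 1/22)*(-65) = (3961/22)*(-65) = -257465/22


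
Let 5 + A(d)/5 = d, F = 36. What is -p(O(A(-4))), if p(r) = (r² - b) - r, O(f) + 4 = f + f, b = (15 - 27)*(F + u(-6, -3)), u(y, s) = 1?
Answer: -9374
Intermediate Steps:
A(d) = -25 + 5*d
b = -444 (b = (15 - 27)*(36 + 1) = -12*37 = -444)
O(f) = -4 + 2*f (O(f) = -4 + (f + f) = -4 + 2*f)
p(r) = 444 + r² - r (p(r) = (r² - 1*(-444)) - r = (r² + 444) - r = (444 + r²) - r = 444 + r² - r)
-p(O(A(-4))) = -(444 + (-4 + 2*(-25 + 5*(-4)))² - (-4 + 2*(-25 + 5*(-4)))) = -(444 + (-4 + 2*(-25 - 20))² - (-4 + 2*(-25 - 20))) = -(444 + (-4 + 2*(-45))² - (-4 + 2*(-45))) = -(444 + (-4 - 90)² - (-4 - 90)) = -(444 + (-94)² - 1*(-94)) = -(444 + 8836 + 94) = -1*9374 = -9374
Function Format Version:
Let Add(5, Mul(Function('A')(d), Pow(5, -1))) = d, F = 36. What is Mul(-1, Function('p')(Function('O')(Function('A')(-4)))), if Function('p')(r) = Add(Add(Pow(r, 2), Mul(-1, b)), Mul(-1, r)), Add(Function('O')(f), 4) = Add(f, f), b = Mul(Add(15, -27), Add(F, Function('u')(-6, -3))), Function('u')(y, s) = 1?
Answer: -9374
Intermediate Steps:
Function('A')(d) = Add(-25, Mul(5, d))
b = -444 (b = Mul(Add(15, -27), Add(36, 1)) = Mul(-12, 37) = -444)
Function('O')(f) = Add(-4, Mul(2, f)) (Function('O')(f) = Add(-4, Add(f, f)) = Add(-4, Mul(2, f)))
Function('p')(r) = Add(444, Pow(r, 2), Mul(-1, r)) (Function('p')(r) = Add(Add(Pow(r, 2), Mul(-1, -444)), Mul(-1, r)) = Add(Add(Pow(r, 2), 444), Mul(-1, r)) = Add(Add(444, Pow(r, 2)), Mul(-1, r)) = Add(444, Pow(r, 2), Mul(-1, r)))
Mul(-1, Function('p')(Function('O')(Function('A')(-4)))) = Mul(-1, Add(444, Pow(Add(-4, Mul(2, Add(-25, Mul(5, -4)))), 2), Mul(-1, Add(-4, Mul(2, Add(-25, Mul(5, -4))))))) = Mul(-1, Add(444, Pow(Add(-4, Mul(2, Add(-25, -20))), 2), Mul(-1, Add(-4, Mul(2, Add(-25, -20)))))) = Mul(-1, Add(444, Pow(Add(-4, Mul(2, -45)), 2), Mul(-1, Add(-4, Mul(2, -45))))) = Mul(-1, Add(444, Pow(Add(-4, -90), 2), Mul(-1, Add(-4, -90)))) = Mul(-1, Add(444, Pow(-94, 2), Mul(-1, -94))) = Mul(-1, Add(444, 8836, 94)) = Mul(-1, 9374) = -9374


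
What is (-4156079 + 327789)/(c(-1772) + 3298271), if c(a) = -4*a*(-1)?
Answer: -3828290/3291183 ≈ -1.1632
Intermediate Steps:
c(a) = 4*a
(-4156079 + 327789)/(c(-1772) + 3298271) = (-4156079 + 327789)/(4*(-1772) + 3298271) = -3828290/(-7088 + 3298271) = -3828290/3291183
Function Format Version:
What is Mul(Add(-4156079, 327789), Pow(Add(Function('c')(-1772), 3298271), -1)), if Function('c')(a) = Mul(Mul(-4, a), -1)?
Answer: Rational(-3828290, 3291183) ≈ -1.1632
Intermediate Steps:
Function('c')(a) = Mul(4, a)
Mul(Add(-4156079, 327789), Pow(Add(Function('c')(-1772), 3298271), -1)) = Mul(Add(-4156079, 327789), Pow(Add(Mul(4, -1772), 3298271), -1)) = Mul(-3828290, Pow(Add(-7088, 3298271), -1)) = Mul(-3828290, Pow(3291183, -1)) = Mul(-3828290, Rational(1, 3291183)) = Rational(-3828290, 3291183)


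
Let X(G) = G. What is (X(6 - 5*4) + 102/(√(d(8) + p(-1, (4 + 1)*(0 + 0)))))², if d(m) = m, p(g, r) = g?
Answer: 11776/7 - 408*√7 ≈ 602.82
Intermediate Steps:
(X(6 - 5*4) + 102/(√(d(8) + p(-1, (4 + 1)*(0 + 0)))))² = ((6 - 5*4) + 102/(√(8 - 1)))² = ((6 - 20) + 102/(√7))² = (-14 + 102*(√7/7))² = (-14 + 102*√7/7)²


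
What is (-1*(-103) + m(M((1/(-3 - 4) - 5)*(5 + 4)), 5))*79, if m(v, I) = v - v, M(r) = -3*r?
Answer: 8137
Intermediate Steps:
m(v, I) = 0
(-1*(-103) + m(M((1/(-3 - 4) - 5)*(5 + 4)), 5))*79 = (-1*(-103) + 0)*79 = (103 + 0)*79 = 103*79 = 8137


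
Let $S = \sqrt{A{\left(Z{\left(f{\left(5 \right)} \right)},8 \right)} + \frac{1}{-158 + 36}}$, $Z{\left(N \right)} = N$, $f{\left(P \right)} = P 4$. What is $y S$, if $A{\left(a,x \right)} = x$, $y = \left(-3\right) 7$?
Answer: $- \frac{105 \sqrt{4758}}{122} \approx -59.367$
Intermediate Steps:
$y = -21$
$f{\left(P \right)} = 4 P$
$S = \frac{5 \sqrt{4758}}{122}$ ($S = \sqrt{8 + \frac{1}{-158 + 36}} = \sqrt{8 + \frac{1}{-122}} = \sqrt{8 - \frac{1}{122}} = \sqrt{\frac{975}{122}} = \frac{5 \sqrt{4758}}{122} \approx 2.827$)
$y S = - 21 \frac{5 \sqrt{4758}}{122} = - \frac{105 \sqrt{4758}}{122}$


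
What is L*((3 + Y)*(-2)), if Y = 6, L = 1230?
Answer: -22140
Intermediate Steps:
L*((3 + Y)*(-2)) = 1230*((3 + 6)*(-2)) = 1230*(9*(-2)) = 1230*(-18) = -22140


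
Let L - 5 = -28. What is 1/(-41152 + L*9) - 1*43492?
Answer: -1798785629/41359 ≈ -43492.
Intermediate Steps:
L = -23 (L = 5 - 28 = -23)
1/(-41152 + L*9) - 1*43492 = 1/(-41152 - 23*9) - 1*43492 = 1/(-41152 - 207) - 43492 = 1/(-41359) - 43492 = -1/41359 - 43492 = -1798785629/41359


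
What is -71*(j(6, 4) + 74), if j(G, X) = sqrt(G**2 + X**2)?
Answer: -5254 - 142*sqrt(13) ≈ -5766.0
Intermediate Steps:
-71*(j(6, 4) + 74) = -71*(sqrt(6**2 + 4**2) + 74) = -71*(sqrt(36 + 16) + 74) = -71*(sqrt(52) + 74) = -71*(2*sqrt(13) + 74) = -71*(74 + 2*sqrt(13)) = -5254 - 142*sqrt(13)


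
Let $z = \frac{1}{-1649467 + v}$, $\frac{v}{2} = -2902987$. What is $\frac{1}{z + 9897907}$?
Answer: $\frac{7455441}{73793261661986} \approx 1.0103 \cdot 10^{-7}$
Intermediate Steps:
$v = -5805974$ ($v = 2 \left(-2902987\right) = -5805974$)
$z = - \frac{1}{7455441}$ ($z = \frac{1}{-1649467 - 5805974} = \frac{1}{-7455441} = - \frac{1}{7455441} \approx -1.3413 \cdot 10^{-7}$)
$\frac{1}{z + 9897907} = \frac{1}{- \frac{1}{7455441} + 9897907} = \frac{1}{\frac{73793261661986}{7455441}} = \frac{7455441}{73793261661986}$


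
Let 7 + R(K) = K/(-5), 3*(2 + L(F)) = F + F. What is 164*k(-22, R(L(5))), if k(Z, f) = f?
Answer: -17876/15 ≈ -1191.7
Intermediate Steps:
L(F) = -2 + 2*F/3 (L(F) = -2 + (F + F)/3 = -2 + (2*F)/3 = -2 + 2*F/3)
R(K) = -7 - K/5 (R(K) = -7 + K/(-5) = -7 + K*(-⅕) = -7 - K/5)
164*k(-22, R(L(5))) = 164*(-7 - (-2 + (⅔)*5)/5) = 164*(-7 - (-2 + 10/3)/5) = 164*(-7 - ⅕*4/3) = 164*(-7 - 4/15) = 164*(-109/15) = -17876/15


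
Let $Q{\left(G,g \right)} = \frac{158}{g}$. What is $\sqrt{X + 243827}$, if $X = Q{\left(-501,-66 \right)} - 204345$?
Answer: $\frac{\sqrt{42993291}}{33} \approx 198.69$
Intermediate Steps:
$X = - \frac{6743464}{33}$ ($X = \frac{158}{-66} - 204345 = 158 \left(- \frac{1}{66}\right) - 204345 = - \frac{79}{33} - 204345 = - \frac{6743464}{33} \approx -2.0435 \cdot 10^{5}$)
$\sqrt{X + 243827} = \sqrt{- \frac{6743464}{33} + 243827} = \sqrt{\frac{1302827}{33}} = \frac{\sqrt{42993291}}{33}$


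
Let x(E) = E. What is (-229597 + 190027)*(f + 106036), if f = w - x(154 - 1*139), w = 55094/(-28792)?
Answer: -30196871464665/7198 ≈ -4.1952e+9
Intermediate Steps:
w = -27547/14396 (w = 55094*(-1/28792) = -27547/14396 ≈ -1.9135)
f = -243487/14396 (f = -27547/14396 - (154 - 1*139) = -27547/14396 - (154 - 139) = -27547/14396 - 1*15 = -27547/14396 - 15 = -243487/14396 ≈ -16.914)
(-229597 + 190027)*(f + 106036) = (-229597 + 190027)*(-243487/14396 + 106036) = -39570*1526250769/14396 = -30196871464665/7198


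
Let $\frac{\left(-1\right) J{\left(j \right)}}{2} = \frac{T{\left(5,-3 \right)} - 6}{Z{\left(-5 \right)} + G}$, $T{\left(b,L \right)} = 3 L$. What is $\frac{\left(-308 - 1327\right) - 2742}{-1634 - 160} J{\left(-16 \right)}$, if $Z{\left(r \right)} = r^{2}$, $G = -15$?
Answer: $\frac{4377}{598} \approx 7.3194$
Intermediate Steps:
$J{\left(j \right)} = 3$ ($J{\left(j \right)} = - 2 \frac{3 \left(-3\right) - 6}{\left(-5\right)^{2} - 15} = - 2 \frac{-9 - 6}{25 - 15} = - 2 \left(- \frac{15}{10}\right) = - 2 \left(\left(-15\right) \frac{1}{10}\right) = \left(-2\right) \left(- \frac{3}{2}\right) = 3$)
$\frac{\left(-308 - 1327\right) - 2742}{-1634 - 160} J{\left(-16 \right)} = \frac{\left(-308 - 1327\right) - 2742}{-1634 - 160} \cdot 3 = \frac{\left(-308 - 1327\right) - 2742}{-1794} \cdot 3 = \left(-1635 - 2742\right) \left(- \frac{1}{1794}\right) 3 = \left(-4377\right) \left(- \frac{1}{1794}\right) 3 = \frac{1459}{598} \cdot 3 = \frac{4377}{598}$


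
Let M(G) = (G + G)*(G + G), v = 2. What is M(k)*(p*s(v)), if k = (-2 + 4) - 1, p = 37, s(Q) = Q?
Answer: 296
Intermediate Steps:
k = 1 (k = 2 - 1 = 1)
M(G) = 4*G**2 (M(G) = (2*G)*(2*G) = 4*G**2)
M(k)*(p*s(v)) = (4*1**2)*(37*2) = (4*1)*74 = 4*74 = 296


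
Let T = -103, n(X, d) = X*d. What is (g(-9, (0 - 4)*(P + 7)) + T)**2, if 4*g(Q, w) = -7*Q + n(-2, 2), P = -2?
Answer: 124609/16 ≈ 7788.1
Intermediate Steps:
g(Q, w) = -1 - 7*Q/4 (g(Q, w) = (-7*Q - 2*2)/4 = (-7*Q - 4)/4 = (-4 - 7*Q)/4 = -1 - 7*Q/4)
(g(-9, (0 - 4)*(P + 7)) + T)**2 = ((-1 - 7/4*(-9)) - 103)**2 = ((-1 + 63/4) - 103)**2 = (59/4 - 103)**2 = (-353/4)**2 = 124609/16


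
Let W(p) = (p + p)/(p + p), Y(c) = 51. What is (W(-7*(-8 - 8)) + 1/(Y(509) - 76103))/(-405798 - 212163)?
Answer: -76051/46997169972 ≈ -1.6182e-6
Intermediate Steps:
W(p) = 1 (W(p) = (2*p)/((2*p)) = (2*p)*(1/(2*p)) = 1)
(W(-7*(-8 - 8)) + 1/(Y(509) - 76103))/(-405798 - 212163) = (1 + 1/(51 - 76103))/(-405798 - 212163) = (1 + 1/(-76052))/(-617961) = (1 - 1/76052)*(-1/617961) = (76051/76052)*(-1/617961) = -76051/46997169972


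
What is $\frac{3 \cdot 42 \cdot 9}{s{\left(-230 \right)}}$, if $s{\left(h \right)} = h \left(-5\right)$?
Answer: $\frac{567}{575} \approx 0.98609$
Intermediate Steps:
$s{\left(h \right)} = - 5 h$
$\frac{3 \cdot 42 \cdot 9}{s{\left(-230 \right)}} = \frac{3 \cdot 42 \cdot 9}{\left(-5\right) \left(-230\right)} = \frac{126 \cdot 9}{1150} = 1134 \cdot \frac{1}{1150} = \frac{567}{575}$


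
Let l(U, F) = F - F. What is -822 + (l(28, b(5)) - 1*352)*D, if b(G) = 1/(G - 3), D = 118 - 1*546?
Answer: 149834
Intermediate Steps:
D = -428 (D = 118 - 546 = -428)
b(G) = 1/(-3 + G)
l(U, F) = 0
-822 + (l(28, b(5)) - 1*352)*D = -822 + (0 - 1*352)*(-428) = -822 + (0 - 352)*(-428) = -822 - 352*(-428) = -822 + 150656 = 149834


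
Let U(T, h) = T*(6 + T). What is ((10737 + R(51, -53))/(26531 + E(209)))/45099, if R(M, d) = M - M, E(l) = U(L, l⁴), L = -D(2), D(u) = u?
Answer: 1193/132906753 ≈ 8.9762e-6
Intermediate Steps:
L = -2 (L = -1*2 = -2)
E(l) = -8 (E(l) = -2*(6 - 2) = -2*4 = -8)
R(M, d) = 0
((10737 + R(51, -53))/(26531 + E(209)))/45099 = ((10737 + 0)/(26531 - 8))/45099 = (10737/26523)*(1/45099) = (10737*(1/26523))*(1/45099) = (1193/2947)*(1/45099) = 1193/132906753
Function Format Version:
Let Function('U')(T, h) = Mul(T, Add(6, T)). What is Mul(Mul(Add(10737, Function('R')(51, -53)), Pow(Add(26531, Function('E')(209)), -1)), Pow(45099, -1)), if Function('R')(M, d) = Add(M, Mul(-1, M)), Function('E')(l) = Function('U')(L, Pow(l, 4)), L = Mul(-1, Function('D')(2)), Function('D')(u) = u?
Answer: Rational(1193, 132906753) ≈ 8.9762e-6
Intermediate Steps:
L = -2 (L = Mul(-1, 2) = -2)
Function('E')(l) = -8 (Function('E')(l) = Mul(-2, Add(6, -2)) = Mul(-2, 4) = -8)
Function('R')(M, d) = 0
Mul(Mul(Add(10737, Function('R')(51, -53)), Pow(Add(26531, Function('E')(209)), -1)), Pow(45099, -1)) = Mul(Mul(Add(10737, 0), Pow(Add(26531, -8), -1)), Pow(45099, -1)) = Mul(Mul(10737, Pow(26523, -1)), Rational(1, 45099)) = Mul(Mul(10737, Rational(1, 26523)), Rational(1, 45099)) = Mul(Rational(1193, 2947), Rational(1, 45099)) = Rational(1193, 132906753)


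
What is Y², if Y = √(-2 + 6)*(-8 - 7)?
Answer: 900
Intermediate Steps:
Y = -30 (Y = √4*(-15) = 2*(-15) = -30)
Y² = (-30)² = 900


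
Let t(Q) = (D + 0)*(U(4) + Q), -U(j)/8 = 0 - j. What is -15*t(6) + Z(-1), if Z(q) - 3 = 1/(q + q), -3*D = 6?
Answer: 2285/2 ≈ 1142.5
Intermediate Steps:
D = -2 (D = -1/3*6 = -2)
U(j) = 8*j (U(j) = -8*(0 - j) = -(-8)*j = 8*j)
Z(q) = 3 + 1/(2*q) (Z(q) = 3 + 1/(q + q) = 3 + 1/(2*q))
t(Q) = -64 - 2*Q (t(Q) = (-2 + 0)*(8*4 + Q) = -2*(32 + Q) = -64 - 2*Q)
-15*t(6) + Z(-1) = -15*(-64 - 2*6) + (3 + (1/2)/(-1)) = -15*(-64 - 12) + (3 + (1/2)*(-1)) = -15*(-76) + (3 - 1/2) = 1140 + 5/2 = 2285/2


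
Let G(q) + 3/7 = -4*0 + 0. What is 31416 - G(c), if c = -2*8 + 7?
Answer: 219915/7 ≈ 31416.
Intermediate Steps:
c = -9 (c = -16 + 7 = -9)
G(q) = -3/7 (G(q) = -3/7 + (-4*0 + 0) = -3/7 + (0 + 0) = -3/7 + 0 = -3/7)
31416 - G(c) = 31416 - 1*(-3/7) = 31416 + 3/7 = 219915/7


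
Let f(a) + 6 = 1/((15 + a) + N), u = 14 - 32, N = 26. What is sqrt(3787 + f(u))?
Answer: 2*sqrt(500043)/23 ≈ 61.490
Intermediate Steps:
u = -18
f(a) = -6 + 1/(41 + a) (f(a) = -6 + 1/((15 + a) + 26) = -6 + 1/(41 + a))
sqrt(3787 + f(u)) = sqrt(3787 + (-245 - 6*(-18))/(41 - 18)) = sqrt(3787 + (-245 + 108)/23) = sqrt(3787 + (1/23)*(-137)) = sqrt(3787 - 137/23) = sqrt(86964/23) = 2*sqrt(500043)/23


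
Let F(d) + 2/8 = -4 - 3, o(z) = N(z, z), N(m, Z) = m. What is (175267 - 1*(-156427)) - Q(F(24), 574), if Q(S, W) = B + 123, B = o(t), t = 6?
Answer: 331565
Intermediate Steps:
o(z) = z
B = 6
F(d) = -29/4 (F(d) = -¼ + (-4 - 3) = -¼ - 7 = -29/4)
Q(S, W) = 129 (Q(S, W) = 6 + 123 = 129)
(175267 - 1*(-156427)) - Q(F(24), 574) = (175267 - 1*(-156427)) - 1*129 = (175267 + 156427) - 129 = 331694 - 129 = 331565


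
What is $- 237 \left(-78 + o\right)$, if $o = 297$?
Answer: $-51903$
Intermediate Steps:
$- 237 \left(-78 + o\right) = - 237 \left(-78 + 297\right) = \left(-237\right) 219 = -51903$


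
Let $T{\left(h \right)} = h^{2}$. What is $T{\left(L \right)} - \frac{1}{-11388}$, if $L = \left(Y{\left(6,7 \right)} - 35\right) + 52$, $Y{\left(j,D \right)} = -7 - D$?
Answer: $\frac{102493}{11388} \approx 9.0001$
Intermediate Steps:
$L = 3$ ($L = \left(\left(-7 - 7\right) - 35\right) + 52 = \left(-14 - 35\right) + 52 = -49 + 52 = 3$)
$T{\left(L \right)} - \frac{1}{-11388} = 3^{2} - \frac{1}{-11388} = 9 - - \frac{1}{11388} = 9 + \frac{1}{11388} = \frac{102493}{11388}$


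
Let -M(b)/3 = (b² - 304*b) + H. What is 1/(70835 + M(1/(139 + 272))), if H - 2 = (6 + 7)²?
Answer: 56307/3959745797 ≈ 1.4220e-5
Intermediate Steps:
H = 171 (H = 2 + (6 + 7)² = 2 + 13² = 2 + 169 = 171)
M(b) = -513 - 3*b² + 912*b (M(b) = -3*((b² - 304*b) + 171) = -3*(171 + b² - 304*b) = -513 - 3*b² + 912*b)
1/(70835 + M(1/(139 + 272))) = 1/(70835 + (-513 - 3/(139 + 272)² + 912/(139 + 272))) = 1/(70835 + (-513 - 3*(1/411)² + 912/411)) = 1/(70835 + (-513 - 3*(1/411)² + 912*(1/411))) = 1/(70835 + (-513 - 3*1/168921 + 304/137)) = 1/(70835 + (-513 - 1/56307 + 304/137)) = 1/(70835 - 28760548/56307) = 1/(3959745797/56307) = 56307/3959745797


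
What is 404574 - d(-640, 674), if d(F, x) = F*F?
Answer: -5026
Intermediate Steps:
d(F, x) = F²
404574 - d(-640, 674) = 404574 - 1*(-640)² = 404574 - 1*409600 = 404574 - 409600 = -5026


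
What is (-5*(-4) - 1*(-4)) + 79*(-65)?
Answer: -5111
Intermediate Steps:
(-5*(-4) - 1*(-4)) + 79*(-65) = (20 + 4) - 5135 = 24 - 5135 = -5111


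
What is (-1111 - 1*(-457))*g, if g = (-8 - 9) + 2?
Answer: 9810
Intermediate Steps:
g = -15 (g = -17 + 2 = -15)
(-1111 - 1*(-457))*g = (-1111 - 1*(-457))*(-15) = (-1111 + 457)*(-15) = -654*(-15) = 9810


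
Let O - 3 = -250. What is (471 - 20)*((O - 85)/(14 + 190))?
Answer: -37433/51 ≈ -733.98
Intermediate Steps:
O = -247 (O = 3 - 250 = -247)
(471 - 20)*((O - 85)/(14 + 190)) = (471 - 20)*((-247 - 85)/(14 + 190)) = 451*(-332/204) = 451*(-332*1/204) = 451*(-83/51) = -37433/51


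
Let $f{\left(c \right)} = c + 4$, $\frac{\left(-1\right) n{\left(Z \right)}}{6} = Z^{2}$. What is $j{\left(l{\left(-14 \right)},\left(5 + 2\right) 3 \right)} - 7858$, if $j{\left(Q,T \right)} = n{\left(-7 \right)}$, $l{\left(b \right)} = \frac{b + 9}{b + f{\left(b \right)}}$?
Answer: $-8152$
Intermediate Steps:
$n{\left(Z \right)} = - 6 Z^{2}$
$f{\left(c \right)} = 4 + c$
$l{\left(b \right)} = \frac{9 + b}{4 + 2 b}$ ($l{\left(b \right)} = \frac{b + 9}{b + \left(4 + b\right)} = \frac{9 + b}{4 + 2 b}$)
$j{\left(Q,T \right)} = -294$ ($j{\left(Q,T \right)} = - 6 \left(-7\right)^{2} = \left(-6\right) 49 = -294$)
$j{\left(l{\left(-14 \right)},\left(5 + 2\right) 3 \right)} - 7858 = -294 - 7858 = -8152$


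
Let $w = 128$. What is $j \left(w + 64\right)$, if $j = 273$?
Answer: $52416$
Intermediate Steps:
$j \left(w + 64\right) = 273 \left(128 + 64\right) = 273 \cdot 192 = 52416$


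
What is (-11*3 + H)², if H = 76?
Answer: 1849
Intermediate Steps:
(-11*3 + H)² = (-11*3 + 76)² = (-33 + 76)² = 43² = 1849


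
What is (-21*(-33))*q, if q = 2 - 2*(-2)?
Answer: 4158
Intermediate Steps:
q = 6 (q = 2 + 4 = 6)
(-21*(-33))*q = -21*(-33)*6 = 693*6 = 4158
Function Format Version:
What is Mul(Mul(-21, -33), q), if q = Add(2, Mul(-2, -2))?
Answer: 4158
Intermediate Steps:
q = 6 (q = Add(2, 4) = 6)
Mul(Mul(-21, -33), q) = Mul(Mul(-21, -33), 6) = Mul(693, 6) = 4158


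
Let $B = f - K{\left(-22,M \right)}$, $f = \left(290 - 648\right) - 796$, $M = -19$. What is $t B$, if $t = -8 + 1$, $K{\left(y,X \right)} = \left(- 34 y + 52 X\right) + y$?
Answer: $6244$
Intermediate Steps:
$K{\left(y,X \right)} = - 33 y + 52 X$
$f = -1154$ ($f = -358 - 796 = -1154$)
$t = -7$
$B = -892$ ($B = -1154 - \left(\left(-33\right) \left(-22\right) + 52 \left(-19\right)\right) = -1154 - \left(726 - 988\right) = -1154 - -262 = -1154 + 262 = -892$)
$t B = \left(-7\right) \left(-892\right) = 6244$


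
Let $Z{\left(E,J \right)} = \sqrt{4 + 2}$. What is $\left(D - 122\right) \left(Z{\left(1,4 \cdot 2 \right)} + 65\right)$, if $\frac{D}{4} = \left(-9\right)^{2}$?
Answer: $13130 + 202 \sqrt{6} \approx 13625.0$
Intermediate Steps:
$D = 324$ ($D = 4 \left(-9\right)^{2} = 4 \cdot 81 = 324$)
$Z{\left(E,J \right)} = \sqrt{6}$
$\left(D - 122\right) \left(Z{\left(1,4 \cdot 2 \right)} + 65\right) = \left(324 - 122\right) \left(\sqrt{6} + 65\right) = 202 \left(65 + \sqrt{6}\right) = 13130 + 202 \sqrt{6}$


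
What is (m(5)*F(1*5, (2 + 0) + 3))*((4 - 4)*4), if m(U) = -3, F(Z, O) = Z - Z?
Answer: 0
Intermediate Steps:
F(Z, O) = 0
(m(5)*F(1*5, (2 + 0) + 3))*((4 - 4)*4) = (-3*0)*((4 - 4)*4) = 0*(0*4) = 0*0 = 0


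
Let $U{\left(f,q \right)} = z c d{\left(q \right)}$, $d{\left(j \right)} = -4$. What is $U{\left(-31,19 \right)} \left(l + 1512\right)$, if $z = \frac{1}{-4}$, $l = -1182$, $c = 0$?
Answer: $0$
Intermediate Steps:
$z = - \frac{1}{4} \approx -0.25$
$U{\left(f,q \right)} = 0$ ($U{\left(f,q \right)} = \left(- \frac{1}{4}\right) 0 \left(-4\right) = 0 \left(-4\right) = 0$)
$U{\left(-31,19 \right)} \left(l + 1512\right) = 0 \left(-1182 + 1512\right) = 0 \cdot 330 = 0$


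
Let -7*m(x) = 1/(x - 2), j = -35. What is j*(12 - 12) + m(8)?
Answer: -1/42 ≈ -0.023810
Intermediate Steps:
m(x) = -1/(7*(-2 + x)) (m(x) = -1/(7*(x - 2)) = -1/(7*(-2 + x)))
j*(12 - 12) + m(8) = -35*(12 - 12) - 1/(-14 + 7*8) = -35*0 - 1/(-14 + 56) = 0 - 1/42 = -1/42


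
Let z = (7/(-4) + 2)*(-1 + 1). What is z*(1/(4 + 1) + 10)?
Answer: 0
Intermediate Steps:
z = 0 (z = (7*(-1/4) + 2)*0 = (-7/4 + 2)*0 = (1/4)*0 = 0)
z*(1/(4 + 1) + 10) = 0*(1/(4 + 1) + 10) = 0*(1/5 + 10) = 0*(51/5) = 0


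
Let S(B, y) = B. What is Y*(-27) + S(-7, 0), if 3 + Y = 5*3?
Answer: -331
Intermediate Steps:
Y = 12 (Y = -3 + 5*3 = -3 + 15 = 12)
Y*(-27) + S(-7, 0) = 12*(-27) - 7 = -324 - 7 = -331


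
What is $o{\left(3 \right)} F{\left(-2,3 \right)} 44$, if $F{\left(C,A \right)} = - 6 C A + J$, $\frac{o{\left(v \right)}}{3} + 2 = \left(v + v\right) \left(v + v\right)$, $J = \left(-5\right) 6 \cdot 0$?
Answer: $161568$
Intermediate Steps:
$J = 0$ ($J = \left(-30\right) 0 = 0$)
$o{\left(v \right)} = -6 + 12 v^{2}$ ($o{\left(v \right)} = -6 + 3 \left(v + v\right) \left(v + v\right) = -6 + 3 \cdot 2 v 2 v = -6 + 3 \cdot 4 v^{2} = -6 + 12 v^{2}$)
$F{\left(C,A \right)} = - 6 A C$ ($F{\left(C,A \right)} = - 6 C A + 0 = - 6 A C + 0 = - 6 A C$)
$o{\left(3 \right)} F{\left(-2,3 \right)} 44 = \left(-6 + 12 \cdot 3^{2}\right) \left(\left(-6\right) 3 \left(-2\right)\right) 44 = \left(-6 + 12 \cdot 9\right) 36 \cdot 44 = \left(-6 + 108\right) 36 \cdot 44 = 102 \cdot 36 \cdot 44 = 3672 \cdot 44 = 161568$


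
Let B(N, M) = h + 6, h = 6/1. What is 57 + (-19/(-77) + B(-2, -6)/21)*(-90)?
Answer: -183/11 ≈ -16.636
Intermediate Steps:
h = 6 (h = 6*1 = 6)
B(N, M) = 12 (B(N, M) = 6 + 6 = 12)
57 + (-19/(-77) + B(-2, -6)/21)*(-90) = 57 + (-19/(-77) + 12/21)*(-90) = 57 + (-19*(-1/77) + 12*(1/21))*(-90) = 57 + (19/77 + 4/7)*(-90) = 57 + (9/11)*(-90) = 57 - 810/11 = -183/11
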